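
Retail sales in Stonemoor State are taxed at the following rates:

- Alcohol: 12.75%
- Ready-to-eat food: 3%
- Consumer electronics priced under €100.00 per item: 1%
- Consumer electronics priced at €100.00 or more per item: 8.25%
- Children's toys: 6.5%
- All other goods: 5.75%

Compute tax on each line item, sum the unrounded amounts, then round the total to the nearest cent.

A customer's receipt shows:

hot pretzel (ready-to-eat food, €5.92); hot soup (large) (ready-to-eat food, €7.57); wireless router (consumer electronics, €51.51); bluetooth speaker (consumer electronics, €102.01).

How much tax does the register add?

Hot pretzel €5.92: ready-to-eat food → 3% → €0.1776
Hot soup (large) €7.57: ready-to-eat food → 3% → €0.2271
Wireless router €51.51: consumer electronics, under €100.00 → 1% → €0.5151
Bluetooth speaker €102.01: consumer electronics, €100.00 or more → 8.25% → €8.415825
Unrounded tax sum = €9.335625 → €9.34

€9.34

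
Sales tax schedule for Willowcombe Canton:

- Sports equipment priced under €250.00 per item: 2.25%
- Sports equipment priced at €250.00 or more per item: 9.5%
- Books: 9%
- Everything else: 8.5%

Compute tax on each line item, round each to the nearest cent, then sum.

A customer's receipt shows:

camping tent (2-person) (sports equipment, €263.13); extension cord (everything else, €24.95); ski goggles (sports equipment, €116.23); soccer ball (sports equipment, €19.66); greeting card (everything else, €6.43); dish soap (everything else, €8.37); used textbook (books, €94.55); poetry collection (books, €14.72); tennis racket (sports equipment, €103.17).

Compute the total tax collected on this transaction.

Camping tent (2-person) €263.13: sports equipment, €250.00 or more → 9.5% → €25.00
Extension cord €24.95: everything else → 8.5% → €2.12
Ski goggles €116.23: sports equipment, under €250.00 → 2.25% → €2.62
Soccer ball €19.66: sports equipment, under €250.00 → 2.25% → €0.44
Greeting card €6.43: everything else → 8.5% → €0.55
Dish soap €8.37: everything else → 8.5% → €0.71
Used textbook €94.55: books → 9% → €8.51
Poetry collection €14.72: books → 9% → €1.32
Tennis racket €103.17: sports equipment, under €250.00 → 2.25% → €2.32
Total tax = €25.00 + €2.12 + €2.62 + €0.44 + €0.55 + €0.71 + €8.51 + €1.32 + €2.32 = €43.59

€43.59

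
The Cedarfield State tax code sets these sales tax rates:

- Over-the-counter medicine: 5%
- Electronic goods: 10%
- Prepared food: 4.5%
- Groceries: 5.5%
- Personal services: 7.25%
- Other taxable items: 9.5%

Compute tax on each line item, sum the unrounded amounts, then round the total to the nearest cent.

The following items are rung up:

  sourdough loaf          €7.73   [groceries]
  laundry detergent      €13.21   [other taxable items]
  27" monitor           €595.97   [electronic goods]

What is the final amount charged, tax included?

Sourdough loaf €7.73: groceries → 5.5% → €0.42515
Laundry detergent €13.21: other taxable items → 9.5% → €1.25495
27" monitor €595.97: electronic goods → 10% → €59.597
Subtotal = €616.91; unrounded tax = €61.2771 → €61.28; total due = €678.19

€678.19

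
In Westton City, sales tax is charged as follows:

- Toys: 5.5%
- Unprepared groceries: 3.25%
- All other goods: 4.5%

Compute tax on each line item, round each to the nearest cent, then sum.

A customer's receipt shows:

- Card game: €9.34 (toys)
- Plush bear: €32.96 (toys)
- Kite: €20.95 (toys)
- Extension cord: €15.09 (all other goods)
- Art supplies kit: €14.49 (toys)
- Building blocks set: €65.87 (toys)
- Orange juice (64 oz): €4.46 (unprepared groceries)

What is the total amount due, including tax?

Card game €9.34: toys → 5.5% → €0.51
Plush bear €32.96: toys → 5.5% → €1.81
Kite €20.95: toys → 5.5% → €1.15
Extension cord €15.09: all other goods → 4.5% → €0.68
Art supplies kit €14.49: toys → 5.5% → €0.80
Building blocks set €65.87: toys → 5.5% → €3.62
Orange juice (64 oz) €4.46: unprepared groceries → 3.25% → €0.14
Subtotal = €163.16; tax = €8.71; total due = €171.87

€171.87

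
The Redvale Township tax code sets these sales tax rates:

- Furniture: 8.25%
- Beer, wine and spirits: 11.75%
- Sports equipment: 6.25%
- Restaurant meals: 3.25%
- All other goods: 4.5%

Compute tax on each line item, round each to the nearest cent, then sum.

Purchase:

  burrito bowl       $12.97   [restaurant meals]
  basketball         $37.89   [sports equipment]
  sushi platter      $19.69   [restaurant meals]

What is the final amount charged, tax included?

$73.98

Burrito bowl $12.97: restaurant meals → 3.25% → $0.42
Basketball $37.89: sports equipment → 6.25% → $2.37
Sushi platter $19.69: restaurant meals → 3.25% → $0.64
Subtotal = $70.55; tax = $3.43; total due = $73.98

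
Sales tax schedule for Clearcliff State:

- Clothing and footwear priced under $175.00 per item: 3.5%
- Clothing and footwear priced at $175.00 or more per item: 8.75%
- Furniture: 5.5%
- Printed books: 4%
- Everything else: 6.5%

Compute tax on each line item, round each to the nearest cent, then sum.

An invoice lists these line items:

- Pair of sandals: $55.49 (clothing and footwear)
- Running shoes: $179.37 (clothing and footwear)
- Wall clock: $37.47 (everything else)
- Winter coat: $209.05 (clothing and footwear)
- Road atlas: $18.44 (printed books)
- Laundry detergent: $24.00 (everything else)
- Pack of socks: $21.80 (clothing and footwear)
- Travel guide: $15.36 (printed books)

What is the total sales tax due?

$42.03

Pair of sandals $55.49: clothing and footwear, under $175.00 → 3.5% → $1.94
Running shoes $179.37: clothing and footwear, $175.00 or more → 8.75% → $15.69
Wall clock $37.47: everything else → 6.5% → $2.44
Winter coat $209.05: clothing and footwear, $175.00 or more → 8.75% → $18.29
Road atlas $18.44: printed books → 4% → $0.74
Laundry detergent $24.00: everything else → 6.5% → $1.56
Pack of socks $21.80: clothing and footwear, under $175.00 → 3.5% → $0.76
Travel guide $15.36: printed books → 4% → $0.61
Total tax = $1.94 + $15.69 + $2.44 + $18.29 + $0.74 + $1.56 + $0.76 + $0.61 = $42.03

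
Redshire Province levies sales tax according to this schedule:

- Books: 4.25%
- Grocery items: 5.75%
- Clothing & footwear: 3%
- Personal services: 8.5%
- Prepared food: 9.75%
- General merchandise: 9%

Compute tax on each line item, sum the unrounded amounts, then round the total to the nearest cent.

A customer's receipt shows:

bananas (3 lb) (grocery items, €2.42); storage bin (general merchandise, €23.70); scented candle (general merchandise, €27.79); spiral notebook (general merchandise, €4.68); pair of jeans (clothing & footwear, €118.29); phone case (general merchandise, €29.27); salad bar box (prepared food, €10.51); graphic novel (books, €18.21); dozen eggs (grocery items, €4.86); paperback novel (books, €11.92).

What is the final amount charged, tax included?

€265.61

Bananas (3 lb) €2.42: grocery items → 5.75% → €0.13915
Storage bin €23.70: general merchandise → 9% → €2.133
Scented candle €27.79: general merchandise → 9% → €2.5011
Spiral notebook €4.68: general merchandise → 9% → €0.4212
Pair of jeans €118.29: clothing & footwear → 3% → €3.5487
Phone case €29.27: general merchandise → 9% → €2.6343
Salad bar box €10.51: prepared food → 9.75% → €1.024725
Graphic novel €18.21: books → 4.25% → €0.773925
Dozen eggs €4.86: grocery items → 5.75% → €0.27945
Paperback novel €11.92: books → 4.25% → €0.5066
Subtotal = €251.65; unrounded tax = €13.96215 → €13.96; total due = €265.61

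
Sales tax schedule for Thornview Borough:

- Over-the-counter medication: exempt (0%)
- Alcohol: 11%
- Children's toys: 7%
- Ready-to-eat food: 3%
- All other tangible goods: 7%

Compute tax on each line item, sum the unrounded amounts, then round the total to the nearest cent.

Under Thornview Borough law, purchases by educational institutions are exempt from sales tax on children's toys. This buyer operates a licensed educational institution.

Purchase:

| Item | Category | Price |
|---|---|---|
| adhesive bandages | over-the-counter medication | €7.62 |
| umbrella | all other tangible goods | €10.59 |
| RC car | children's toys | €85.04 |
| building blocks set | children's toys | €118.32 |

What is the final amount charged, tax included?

€222.31

Adhesive bandages €7.62: over-the-counter medication → 0% → €0.00
Umbrella €10.59: all other tangible goods → 7% → €0.7413
RC car €85.04: children's toys, buyer-exempt → 0% → €0.00
Building blocks set €118.32: children's toys, buyer-exempt → 0% → €0.00
Subtotal = €221.57; unrounded tax = €0.7413 → €0.74; total due = €222.31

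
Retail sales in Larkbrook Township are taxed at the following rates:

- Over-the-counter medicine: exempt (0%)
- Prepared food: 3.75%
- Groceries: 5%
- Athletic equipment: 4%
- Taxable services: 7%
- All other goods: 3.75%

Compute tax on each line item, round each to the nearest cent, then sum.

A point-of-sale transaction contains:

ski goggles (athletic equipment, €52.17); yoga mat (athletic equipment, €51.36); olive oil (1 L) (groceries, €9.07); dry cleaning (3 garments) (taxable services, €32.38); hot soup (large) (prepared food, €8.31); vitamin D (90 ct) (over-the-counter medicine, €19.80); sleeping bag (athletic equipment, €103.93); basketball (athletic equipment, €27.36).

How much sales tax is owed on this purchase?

€12.42

Ski goggles €52.17: athletic equipment → 4% → €2.09
Yoga mat €51.36: athletic equipment → 4% → €2.05
Olive oil (1 L) €9.07: groceries → 5% → €0.45
Dry cleaning (3 garments) €32.38: taxable services → 7% → €2.27
Hot soup (large) €8.31: prepared food → 3.75% → €0.31
Vitamin D (90 ct) €19.80: over-the-counter medicine → 0% → €0.00
Sleeping bag €103.93: athletic equipment → 4% → €4.16
Basketball €27.36: athletic equipment → 4% → €1.09
Total tax = €2.09 + €2.05 + €0.45 + €2.27 + €0.31 + €4.16 + €1.09 = €12.42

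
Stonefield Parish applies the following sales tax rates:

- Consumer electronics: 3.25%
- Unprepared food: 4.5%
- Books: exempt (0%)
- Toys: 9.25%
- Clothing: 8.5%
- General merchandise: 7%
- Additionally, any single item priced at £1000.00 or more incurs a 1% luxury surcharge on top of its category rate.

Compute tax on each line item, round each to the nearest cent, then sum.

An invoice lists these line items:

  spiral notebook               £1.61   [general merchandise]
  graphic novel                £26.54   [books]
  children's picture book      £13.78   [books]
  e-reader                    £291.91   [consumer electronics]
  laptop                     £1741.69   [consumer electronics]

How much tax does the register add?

Spiral notebook £1.61: general merchandise → 7% → £0.11
Graphic novel £26.54: books → 0% → £0.00
Children's picture book £13.78: books → 0% → £0.00
E-reader £291.91: consumer electronics → 3.25% → £9.49
Laptop £1741.69: consumer electronics → 3.25% + 1% surcharge = 4.25% → £74.02
Total tax = £0.11 + £9.49 + £74.02 = £83.62

£83.62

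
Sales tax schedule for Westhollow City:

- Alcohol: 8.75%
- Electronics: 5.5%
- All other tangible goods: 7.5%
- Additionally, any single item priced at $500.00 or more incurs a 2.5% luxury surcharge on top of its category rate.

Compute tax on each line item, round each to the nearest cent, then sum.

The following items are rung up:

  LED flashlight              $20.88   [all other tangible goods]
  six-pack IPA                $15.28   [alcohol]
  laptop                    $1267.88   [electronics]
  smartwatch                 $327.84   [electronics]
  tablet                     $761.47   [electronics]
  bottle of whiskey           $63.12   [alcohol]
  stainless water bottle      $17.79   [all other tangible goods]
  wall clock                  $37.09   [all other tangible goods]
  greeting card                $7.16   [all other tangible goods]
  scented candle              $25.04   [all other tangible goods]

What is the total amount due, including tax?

LED flashlight $20.88: all other tangible goods → 7.5% → $1.57
Six-pack IPA $15.28: alcohol → 8.75% → $1.34
Laptop $1267.88: electronics → 5.5% + 2.5% surcharge = 8% → $101.43
Smartwatch $327.84: electronics → 5.5% → $18.03
Tablet $761.47: electronics → 5.5% + 2.5% surcharge = 8% → $60.92
Bottle of whiskey $63.12: alcohol → 8.75% → $5.52
Stainless water bottle $17.79: all other tangible goods → 7.5% → $1.33
Wall clock $37.09: all other tangible goods → 7.5% → $2.78
Greeting card $7.16: all other tangible goods → 7.5% → $0.54
Scented candle $25.04: all other tangible goods → 7.5% → $1.88
Subtotal = $2543.55; tax = $195.34; total due = $2738.89

$2738.89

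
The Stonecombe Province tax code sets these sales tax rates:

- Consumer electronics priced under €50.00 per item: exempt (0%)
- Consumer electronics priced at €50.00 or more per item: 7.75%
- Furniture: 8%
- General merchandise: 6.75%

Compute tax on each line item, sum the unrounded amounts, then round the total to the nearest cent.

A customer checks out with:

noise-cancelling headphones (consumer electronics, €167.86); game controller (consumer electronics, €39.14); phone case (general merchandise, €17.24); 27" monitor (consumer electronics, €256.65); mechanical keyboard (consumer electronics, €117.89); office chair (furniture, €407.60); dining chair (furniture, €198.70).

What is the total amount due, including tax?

Noise-cancelling headphones €167.86: consumer electronics, €50.00 or more → 7.75% → €13.00915
Game controller €39.14: consumer electronics, under €50.00 → 0% → €0.00
Phone case €17.24: general merchandise → 6.75% → €1.1637
27" monitor €256.65: consumer electronics, €50.00 or more → 7.75% → €19.890375
Mechanical keyboard €117.89: consumer electronics, €50.00 or more → 7.75% → €9.136475
Office chair €407.60: furniture → 8% → €32.608
Dining chair €198.70: furniture → 8% → €15.896
Subtotal = €1205.08; unrounded tax = €91.7037 → €91.70; total due = €1296.78

€1296.78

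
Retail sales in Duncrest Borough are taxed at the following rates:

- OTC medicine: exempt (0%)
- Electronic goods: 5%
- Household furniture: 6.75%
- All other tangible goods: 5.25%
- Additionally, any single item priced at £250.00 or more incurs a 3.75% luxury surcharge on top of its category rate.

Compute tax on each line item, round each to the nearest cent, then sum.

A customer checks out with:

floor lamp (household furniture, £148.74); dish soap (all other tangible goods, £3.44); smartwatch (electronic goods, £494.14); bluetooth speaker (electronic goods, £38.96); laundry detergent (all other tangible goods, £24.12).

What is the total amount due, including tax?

£766.08

Floor lamp £148.74: household furniture → 6.75% → £10.04
Dish soap £3.44: all other tangible goods → 5.25% → £0.18
Smartwatch £494.14: electronic goods → 5% + 3.75% surcharge = 8.75% → £43.24
Bluetooth speaker £38.96: electronic goods → 5% → £1.95
Laundry detergent £24.12: all other tangible goods → 5.25% → £1.27
Subtotal = £709.40; tax = £56.68; total due = £766.08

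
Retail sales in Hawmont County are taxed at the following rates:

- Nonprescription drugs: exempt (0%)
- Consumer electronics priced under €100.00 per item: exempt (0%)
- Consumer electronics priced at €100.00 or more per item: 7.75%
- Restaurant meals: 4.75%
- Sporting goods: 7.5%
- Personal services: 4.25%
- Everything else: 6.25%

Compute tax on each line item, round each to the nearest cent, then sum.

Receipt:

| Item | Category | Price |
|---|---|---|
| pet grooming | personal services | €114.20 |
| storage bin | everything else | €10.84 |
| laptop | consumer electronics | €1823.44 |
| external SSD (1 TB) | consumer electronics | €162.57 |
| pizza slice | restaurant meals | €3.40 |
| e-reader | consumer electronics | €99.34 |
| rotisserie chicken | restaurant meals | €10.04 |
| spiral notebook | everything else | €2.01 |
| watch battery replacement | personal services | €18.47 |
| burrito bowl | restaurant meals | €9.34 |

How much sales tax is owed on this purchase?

€161.44

Pet grooming €114.20: personal services → 4.25% → €4.85
Storage bin €10.84: everything else → 6.25% → €0.68
Laptop €1823.44: consumer electronics, €100.00 or more → 7.75% → €141.32
External SSD (1 TB) €162.57: consumer electronics, €100.00 or more → 7.75% → €12.60
Pizza slice €3.40: restaurant meals → 4.75% → €0.16
E-reader €99.34: consumer electronics, under €100.00 → 0% → €0.00
Rotisserie chicken €10.04: restaurant meals → 4.75% → €0.48
Spiral notebook €2.01: everything else → 6.25% → €0.13
Watch battery replacement €18.47: personal services → 4.25% → €0.78
Burrito bowl €9.34: restaurant meals → 4.75% → €0.44
Total tax = €4.85 + €0.68 + €141.32 + €12.60 + €0.16 + €0.48 + €0.13 + €0.78 + €0.44 = €161.44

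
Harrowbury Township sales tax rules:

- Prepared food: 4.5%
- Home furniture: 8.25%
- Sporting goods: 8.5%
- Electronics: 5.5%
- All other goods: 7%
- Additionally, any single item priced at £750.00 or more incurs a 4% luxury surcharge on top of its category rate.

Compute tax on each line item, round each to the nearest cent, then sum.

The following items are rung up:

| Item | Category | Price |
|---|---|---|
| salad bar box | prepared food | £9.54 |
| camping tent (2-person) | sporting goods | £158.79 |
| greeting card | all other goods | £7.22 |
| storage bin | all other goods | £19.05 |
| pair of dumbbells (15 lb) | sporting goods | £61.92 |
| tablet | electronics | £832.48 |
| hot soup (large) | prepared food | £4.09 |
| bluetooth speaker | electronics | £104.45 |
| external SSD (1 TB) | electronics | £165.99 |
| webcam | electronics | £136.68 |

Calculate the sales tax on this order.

Salad bar box £9.54: prepared food → 4.5% → £0.43
Camping tent (2-person) £158.79: sporting goods → 8.5% → £13.50
Greeting card £7.22: all other goods → 7% → £0.51
Storage bin £19.05: all other goods → 7% → £1.33
Pair of dumbbells (15 lb) £61.92: sporting goods → 8.5% → £5.26
Tablet £832.48: electronics → 5.5% + 4% surcharge = 9.5% → £79.09
Hot soup (large) £4.09: prepared food → 4.5% → £0.18
Bluetooth speaker £104.45: electronics → 5.5% → £5.74
External SSD (1 TB) £165.99: electronics → 5.5% → £9.13
Webcam £136.68: electronics → 5.5% → £7.52
Total tax = £0.43 + £13.50 + £0.51 + £1.33 + £5.26 + £79.09 + £0.18 + £5.74 + £9.13 + £7.52 = £122.69

£122.69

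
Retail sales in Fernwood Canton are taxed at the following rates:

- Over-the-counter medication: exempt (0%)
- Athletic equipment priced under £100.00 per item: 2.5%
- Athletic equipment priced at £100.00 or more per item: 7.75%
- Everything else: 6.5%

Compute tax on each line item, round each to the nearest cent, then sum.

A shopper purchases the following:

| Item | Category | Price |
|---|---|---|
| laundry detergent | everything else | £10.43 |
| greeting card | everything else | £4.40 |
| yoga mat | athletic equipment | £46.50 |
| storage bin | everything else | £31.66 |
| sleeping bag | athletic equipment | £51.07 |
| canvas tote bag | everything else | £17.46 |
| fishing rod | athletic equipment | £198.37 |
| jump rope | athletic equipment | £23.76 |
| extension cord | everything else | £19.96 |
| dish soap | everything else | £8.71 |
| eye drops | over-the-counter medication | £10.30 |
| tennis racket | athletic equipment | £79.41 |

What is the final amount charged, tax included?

Laundry detergent £10.43: everything else → 6.5% → £0.68
Greeting card £4.40: everything else → 6.5% → £0.29
Yoga mat £46.50: athletic equipment, under £100.00 → 2.5% → £1.16
Storage bin £31.66: everything else → 6.5% → £2.06
Sleeping bag £51.07: athletic equipment, under £100.00 → 2.5% → £1.28
Canvas tote bag £17.46: everything else → 6.5% → £1.13
Fishing rod £198.37: athletic equipment, £100.00 or more → 7.75% → £15.37
Jump rope £23.76: athletic equipment, under £100.00 → 2.5% → £0.59
Extension cord £19.96: everything else → 6.5% → £1.30
Dish soap £8.71: everything else → 6.5% → £0.57
Eye drops £10.30: over-the-counter medication → 0% → £0.00
Tennis racket £79.41: athletic equipment, under £100.00 → 2.5% → £1.99
Subtotal = £502.03; tax = £26.42; total due = £528.45

£528.45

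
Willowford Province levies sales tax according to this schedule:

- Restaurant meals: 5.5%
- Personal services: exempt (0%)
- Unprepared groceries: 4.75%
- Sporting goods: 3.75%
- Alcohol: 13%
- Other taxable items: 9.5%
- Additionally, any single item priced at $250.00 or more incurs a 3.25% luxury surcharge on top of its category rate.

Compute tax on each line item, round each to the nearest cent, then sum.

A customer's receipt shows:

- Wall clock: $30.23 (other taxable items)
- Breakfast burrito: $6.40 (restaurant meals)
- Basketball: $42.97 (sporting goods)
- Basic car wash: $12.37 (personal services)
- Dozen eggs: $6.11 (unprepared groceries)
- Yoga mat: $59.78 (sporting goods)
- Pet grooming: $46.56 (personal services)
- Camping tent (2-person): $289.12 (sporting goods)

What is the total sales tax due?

$27.60

Wall clock $30.23: other taxable items → 9.5% → $2.87
Breakfast burrito $6.40: restaurant meals → 5.5% → $0.35
Basketball $42.97: sporting goods → 3.75% → $1.61
Basic car wash $12.37: personal services → 0% → $0.00
Dozen eggs $6.11: unprepared groceries → 4.75% → $0.29
Yoga mat $59.78: sporting goods → 3.75% → $2.24
Pet grooming $46.56: personal services → 0% → $0.00
Camping tent (2-person) $289.12: sporting goods → 3.75% + 3.25% surcharge = 7% → $20.24
Total tax = $2.87 + $0.35 + $1.61 + $0.29 + $2.24 + $20.24 = $27.60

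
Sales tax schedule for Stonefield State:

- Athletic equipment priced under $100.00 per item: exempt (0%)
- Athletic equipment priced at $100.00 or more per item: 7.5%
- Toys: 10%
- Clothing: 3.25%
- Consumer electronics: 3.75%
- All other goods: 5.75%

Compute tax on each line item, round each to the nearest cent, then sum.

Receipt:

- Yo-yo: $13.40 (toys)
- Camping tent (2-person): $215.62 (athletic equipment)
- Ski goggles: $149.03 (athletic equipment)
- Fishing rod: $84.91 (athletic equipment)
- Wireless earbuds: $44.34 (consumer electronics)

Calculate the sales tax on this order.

$30.35

Yo-yo $13.40: toys → 10% → $1.34
Camping tent (2-person) $215.62: athletic equipment, $100.00 or more → 7.5% → $16.17
Ski goggles $149.03: athletic equipment, $100.00 or more → 7.5% → $11.18
Fishing rod $84.91: athletic equipment, under $100.00 → 0% → $0.00
Wireless earbuds $44.34: consumer electronics → 3.75% → $1.66
Total tax = $1.34 + $16.17 + $11.18 + $1.66 = $30.35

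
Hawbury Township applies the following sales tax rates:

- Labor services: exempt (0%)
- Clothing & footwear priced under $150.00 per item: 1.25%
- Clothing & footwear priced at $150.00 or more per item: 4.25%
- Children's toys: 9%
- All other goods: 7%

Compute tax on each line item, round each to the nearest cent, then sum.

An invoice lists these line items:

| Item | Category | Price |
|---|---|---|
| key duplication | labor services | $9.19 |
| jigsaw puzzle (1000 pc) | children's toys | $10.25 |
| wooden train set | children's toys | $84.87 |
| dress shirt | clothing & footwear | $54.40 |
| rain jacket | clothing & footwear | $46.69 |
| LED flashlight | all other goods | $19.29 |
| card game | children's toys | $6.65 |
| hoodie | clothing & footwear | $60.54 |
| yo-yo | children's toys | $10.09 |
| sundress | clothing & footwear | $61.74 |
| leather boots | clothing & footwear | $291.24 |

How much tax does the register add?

Key duplication $9.19: labor services → 0% → $0.00
Jigsaw puzzle (1000 pc) $10.25: children's toys → 9% → $0.92
Wooden train set $84.87: children's toys → 9% → $7.64
Dress shirt $54.40: clothing & footwear, under $150.00 → 1.25% → $0.68
Rain jacket $46.69: clothing & footwear, under $150.00 → 1.25% → $0.58
LED flashlight $19.29: all other goods → 7% → $1.35
Card game $6.65: children's toys → 9% → $0.60
Hoodie $60.54: clothing & footwear, under $150.00 → 1.25% → $0.76
Yo-yo $10.09: children's toys → 9% → $0.91
Sundress $61.74: clothing & footwear, under $150.00 → 1.25% → $0.77
Leather boots $291.24: clothing & footwear, $150.00 or more → 4.25% → $12.38
Total tax = $0.92 + $7.64 + $0.68 + $0.58 + $1.35 + $0.60 + $0.76 + $0.91 + $0.77 + $12.38 = $26.59

$26.59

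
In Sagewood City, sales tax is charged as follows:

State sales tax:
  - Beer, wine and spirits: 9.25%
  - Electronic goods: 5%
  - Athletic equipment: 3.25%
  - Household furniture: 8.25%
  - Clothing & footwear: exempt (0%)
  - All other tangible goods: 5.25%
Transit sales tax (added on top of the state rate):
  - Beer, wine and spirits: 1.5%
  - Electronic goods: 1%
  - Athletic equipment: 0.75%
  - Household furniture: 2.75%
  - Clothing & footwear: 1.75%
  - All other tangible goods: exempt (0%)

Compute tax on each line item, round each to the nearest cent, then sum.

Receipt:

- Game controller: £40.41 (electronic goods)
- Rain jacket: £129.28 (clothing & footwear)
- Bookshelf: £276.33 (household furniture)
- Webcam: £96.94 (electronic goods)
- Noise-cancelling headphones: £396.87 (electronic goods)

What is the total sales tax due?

Game controller £40.41: electronic goods → 5% + 1% transit = 6% → £2.42
Rain jacket £129.28: clothing & footwear → 0% + 1.75% transit = 1.75% → £2.26
Bookshelf £276.33: household furniture → 8.25% + 2.75% transit = 11% → £30.40
Webcam £96.94: electronic goods → 5% + 1% transit = 6% → £5.82
Noise-cancelling headphones £396.87: electronic goods → 5% + 1% transit = 6% → £23.81
Total tax = £2.42 + £2.26 + £30.40 + £5.82 + £23.81 = £64.71

£64.71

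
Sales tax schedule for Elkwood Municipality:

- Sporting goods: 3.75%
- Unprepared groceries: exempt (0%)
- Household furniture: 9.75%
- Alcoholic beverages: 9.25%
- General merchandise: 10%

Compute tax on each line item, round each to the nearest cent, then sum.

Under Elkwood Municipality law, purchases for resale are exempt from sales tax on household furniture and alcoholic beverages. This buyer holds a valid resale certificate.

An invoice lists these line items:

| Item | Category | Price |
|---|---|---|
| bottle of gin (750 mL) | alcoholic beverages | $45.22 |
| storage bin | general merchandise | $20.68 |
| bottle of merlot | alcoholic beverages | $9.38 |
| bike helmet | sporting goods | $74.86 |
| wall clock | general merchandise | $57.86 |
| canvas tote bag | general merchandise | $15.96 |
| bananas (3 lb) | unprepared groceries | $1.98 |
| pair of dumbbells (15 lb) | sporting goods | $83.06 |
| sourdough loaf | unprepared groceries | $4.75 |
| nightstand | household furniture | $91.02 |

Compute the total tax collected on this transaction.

$15.38

Bottle of gin (750 mL) $45.22: alcoholic beverages, buyer-exempt → 0% → $0.00
Storage bin $20.68: general merchandise → 10% → $2.07
Bottle of merlot $9.38: alcoholic beverages, buyer-exempt → 0% → $0.00
Bike helmet $74.86: sporting goods → 3.75% → $2.81
Wall clock $57.86: general merchandise → 10% → $5.79
Canvas tote bag $15.96: general merchandise → 10% → $1.60
Bananas (3 lb) $1.98: unprepared groceries → 0% → $0.00
Pair of dumbbells (15 lb) $83.06: sporting goods → 3.75% → $3.11
Sourdough loaf $4.75: unprepared groceries → 0% → $0.00
Nightstand $91.02: household furniture, buyer-exempt → 0% → $0.00
Total tax = $2.07 + $2.81 + $5.79 + $1.60 + $3.11 = $15.38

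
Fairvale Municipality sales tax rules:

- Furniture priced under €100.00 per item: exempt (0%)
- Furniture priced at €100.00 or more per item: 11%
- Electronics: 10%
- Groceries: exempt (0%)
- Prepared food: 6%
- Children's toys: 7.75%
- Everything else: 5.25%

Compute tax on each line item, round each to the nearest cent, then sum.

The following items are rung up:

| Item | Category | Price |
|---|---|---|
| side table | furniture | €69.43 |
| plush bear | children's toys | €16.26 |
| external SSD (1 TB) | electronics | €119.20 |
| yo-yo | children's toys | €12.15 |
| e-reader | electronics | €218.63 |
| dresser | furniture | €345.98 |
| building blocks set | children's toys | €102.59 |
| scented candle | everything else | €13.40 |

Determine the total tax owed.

Side table €69.43: furniture, under €100.00 → 0% → €0.00
Plush bear €16.26: children's toys → 7.75% → €1.26
External SSD (1 TB) €119.20: electronics → 10% → €11.92
Yo-yo €12.15: children's toys → 7.75% → €0.94
E-reader €218.63: electronics → 10% → €21.86
Dresser €345.98: furniture, €100.00 or more → 11% → €38.06
Building blocks set €102.59: children's toys → 7.75% → €7.95
Scented candle €13.40: everything else → 5.25% → €0.70
Total tax = €1.26 + €11.92 + €0.94 + €21.86 + €38.06 + €7.95 + €0.70 = €82.69

€82.69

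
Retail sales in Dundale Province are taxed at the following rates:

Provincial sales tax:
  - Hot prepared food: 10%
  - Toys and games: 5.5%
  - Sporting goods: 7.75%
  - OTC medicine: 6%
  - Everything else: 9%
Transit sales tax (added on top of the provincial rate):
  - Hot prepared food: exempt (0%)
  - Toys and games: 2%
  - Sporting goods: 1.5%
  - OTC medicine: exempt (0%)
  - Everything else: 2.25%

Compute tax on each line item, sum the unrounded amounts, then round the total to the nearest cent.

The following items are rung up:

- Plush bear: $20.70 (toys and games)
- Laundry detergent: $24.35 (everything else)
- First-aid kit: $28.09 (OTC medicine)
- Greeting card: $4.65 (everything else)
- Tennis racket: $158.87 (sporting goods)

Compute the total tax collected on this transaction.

$21.20

Plush bear $20.70: toys and games → 5.5% + 2% transit = 7.5% → $1.5525
Laundry detergent $24.35: everything else → 9% + 2.25% transit = 11.25% → $2.739375
First-aid kit $28.09: OTC medicine → 6% + 0% transit = 6% → $1.6854
Greeting card $4.65: everything else → 9% + 2.25% transit = 11.25% → $0.523125
Tennis racket $158.87: sporting goods → 7.75% + 1.5% transit = 9.25% → $14.695475
Unrounded tax sum = $21.195875 → $21.20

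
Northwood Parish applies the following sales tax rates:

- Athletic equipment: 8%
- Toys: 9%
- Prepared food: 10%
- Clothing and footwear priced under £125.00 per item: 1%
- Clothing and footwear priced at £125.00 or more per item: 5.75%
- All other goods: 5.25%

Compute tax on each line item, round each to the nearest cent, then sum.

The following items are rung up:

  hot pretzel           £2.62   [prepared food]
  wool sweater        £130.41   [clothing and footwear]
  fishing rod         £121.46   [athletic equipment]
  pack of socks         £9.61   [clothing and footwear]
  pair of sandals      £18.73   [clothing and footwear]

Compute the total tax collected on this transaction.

Hot pretzel £2.62: prepared food → 10% → £0.26
Wool sweater £130.41: clothing and footwear, £125.00 or more → 5.75% → £7.50
Fishing rod £121.46: athletic equipment → 8% → £9.72
Pack of socks £9.61: clothing and footwear, under £125.00 → 1% → £0.10
Pair of sandals £18.73: clothing and footwear, under £125.00 → 1% → £0.19
Total tax = £0.26 + £7.50 + £9.72 + £0.10 + £0.19 = £17.77

£17.77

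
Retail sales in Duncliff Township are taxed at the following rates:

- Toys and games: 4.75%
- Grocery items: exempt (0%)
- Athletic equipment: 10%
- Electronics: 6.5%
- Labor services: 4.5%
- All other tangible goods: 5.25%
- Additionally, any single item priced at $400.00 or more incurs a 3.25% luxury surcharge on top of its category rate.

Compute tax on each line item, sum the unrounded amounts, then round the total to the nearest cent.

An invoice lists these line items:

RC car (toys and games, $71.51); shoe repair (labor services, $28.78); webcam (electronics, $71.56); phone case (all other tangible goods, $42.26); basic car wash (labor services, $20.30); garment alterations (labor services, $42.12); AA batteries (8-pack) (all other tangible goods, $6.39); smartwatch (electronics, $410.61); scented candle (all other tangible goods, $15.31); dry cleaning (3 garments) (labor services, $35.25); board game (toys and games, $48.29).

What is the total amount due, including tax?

$851.80

RC car $71.51: toys and games → 4.75% → $3.396725
Shoe repair $28.78: labor services → 4.5% → $1.2951
Webcam $71.56: electronics → 6.5% → $4.6514
Phone case $42.26: all other tangible goods → 5.25% → $2.21865
Basic car wash $20.30: labor services → 4.5% → $0.9135
Garment alterations $42.12: labor services → 4.5% → $1.8954
AA batteries (8-pack) $6.39: all other tangible goods → 5.25% → $0.335475
Smartwatch $410.61: electronics → 6.5% + 3.25% surcharge = 9.75% → $40.034475
Scented candle $15.31: all other tangible goods → 5.25% → $0.803775
Dry cleaning (3 garments) $35.25: labor services → 4.5% → $1.58625
Board game $48.29: toys and games → 4.75% → $2.293775
Subtotal = $792.38; unrounded tax = $59.424525 → $59.42; total due = $851.80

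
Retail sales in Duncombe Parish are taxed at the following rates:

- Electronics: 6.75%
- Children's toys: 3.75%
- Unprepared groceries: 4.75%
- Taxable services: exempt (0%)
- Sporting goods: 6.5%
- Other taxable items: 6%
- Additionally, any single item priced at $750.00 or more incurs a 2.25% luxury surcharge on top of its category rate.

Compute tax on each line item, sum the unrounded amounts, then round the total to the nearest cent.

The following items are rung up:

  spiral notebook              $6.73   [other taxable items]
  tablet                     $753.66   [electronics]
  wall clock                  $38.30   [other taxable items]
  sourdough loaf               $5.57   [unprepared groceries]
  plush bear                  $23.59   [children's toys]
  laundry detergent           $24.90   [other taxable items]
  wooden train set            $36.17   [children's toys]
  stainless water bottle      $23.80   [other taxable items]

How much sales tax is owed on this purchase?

Spiral notebook $6.73: other taxable items → 6% → $0.4038
Tablet $753.66: electronics → 6.75% + 2.25% surcharge = 9% → $67.8294
Wall clock $38.30: other taxable items → 6% → $2.298
Sourdough loaf $5.57: unprepared groceries → 4.75% → $0.264575
Plush bear $23.59: children's toys → 3.75% → $0.884625
Laundry detergent $24.90: other taxable items → 6% → $1.494
Wooden train set $36.17: children's toys → 3.75% → $1.356375
Stainless water bottle $23.80: other taxable items → 6% → $1.428
Unrounded tax sum = $75.958775 → $75.96

$75.96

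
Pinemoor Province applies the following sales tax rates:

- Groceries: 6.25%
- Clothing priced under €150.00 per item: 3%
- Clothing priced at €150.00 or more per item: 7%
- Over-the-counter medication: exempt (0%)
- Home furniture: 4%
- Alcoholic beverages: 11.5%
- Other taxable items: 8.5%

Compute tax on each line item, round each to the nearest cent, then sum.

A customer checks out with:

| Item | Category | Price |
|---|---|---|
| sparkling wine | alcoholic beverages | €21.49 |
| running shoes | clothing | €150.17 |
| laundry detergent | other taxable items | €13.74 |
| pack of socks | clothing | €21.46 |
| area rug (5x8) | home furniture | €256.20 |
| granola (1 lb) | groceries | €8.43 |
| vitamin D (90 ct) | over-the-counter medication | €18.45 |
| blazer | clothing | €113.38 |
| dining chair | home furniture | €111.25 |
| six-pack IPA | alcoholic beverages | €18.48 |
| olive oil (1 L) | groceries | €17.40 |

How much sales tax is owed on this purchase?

€36.64

Sparkling wine €21.49: alcoholic beverages → 11.5% → €2.47
Running shoes €150.17: clothing, €150.00 or more → 7% → €10.51
Laundry detergent €13.74: other taxable items → 8.5% → €1.17
Pack of socks €21.46: clothing, under €150.00 → 3% → €0.64
Area rug (5x8) €256.20: home furniture → 4% → €10.25
Granola (1 lb) €8.43: groceries → 6.25% → €0.53
Vitamin D (90 ct) €18.45: over-the-counter medication → 0% → €0.00
Blazer €113.38: clothing, under €150.00 → 3% → €3.40
Dining chair €111.25: home furniture → 4% → €4.45
Six-pack IPA €18.48: alcoholic beverages → 11.5% → €2.13
Olive oil (1 L) €17.40: groceries → 6.25% → €1.09
Total tax = €2.47 + €10.51 + €1.17 + €0.64 + €10.25 + €0.53 + €3.40 + €4.45 + €2.13 + €1.09 = €36.64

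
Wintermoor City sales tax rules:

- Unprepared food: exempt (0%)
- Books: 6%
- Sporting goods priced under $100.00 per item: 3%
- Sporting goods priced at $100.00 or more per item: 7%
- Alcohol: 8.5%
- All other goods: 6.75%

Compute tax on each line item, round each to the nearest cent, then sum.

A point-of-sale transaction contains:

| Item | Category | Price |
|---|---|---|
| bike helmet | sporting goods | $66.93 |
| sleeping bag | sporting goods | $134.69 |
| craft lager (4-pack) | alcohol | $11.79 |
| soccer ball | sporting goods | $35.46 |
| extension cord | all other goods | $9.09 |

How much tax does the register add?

$14.11

Bike helmet $66.93: sporting goods, under $100.00 → 3% → $2.01
Sleeping bag $134.69: sporting goods, $100.00 or more → 7% → $9.43
Craft lager (4-pack) $11.79: alcohol → 8.5% → $1.00
Soccer ball $35.46: sporting goods, under $100.00 → 3% → $1.06
Extension cord $9.09: all other goods → 6.75% → $0.61
Total tax = $2.01 + $9.43 + $1.00 + $1.06 + $0.61 = $14.11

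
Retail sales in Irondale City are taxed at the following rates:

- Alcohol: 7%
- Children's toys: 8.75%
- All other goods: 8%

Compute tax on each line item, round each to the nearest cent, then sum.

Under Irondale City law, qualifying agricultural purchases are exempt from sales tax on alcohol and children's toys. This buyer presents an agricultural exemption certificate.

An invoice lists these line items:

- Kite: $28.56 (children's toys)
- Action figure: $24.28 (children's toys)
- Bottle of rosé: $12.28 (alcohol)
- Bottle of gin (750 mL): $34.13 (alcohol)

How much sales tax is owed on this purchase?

$0.00

Kite $28.56: children's toys, buyer-exempt → 0% → $0.00
Action figure $24.28: children's toys, buyer-exempt → 0% → $0.00
Bottle of rosé $12.28: alcohol, buyer-exempt → 0% → $0.00
Bottle of gin (750 mL) $34.13: alcohol, buyer-exempt → 0% → $0.00
Total tax = $0.00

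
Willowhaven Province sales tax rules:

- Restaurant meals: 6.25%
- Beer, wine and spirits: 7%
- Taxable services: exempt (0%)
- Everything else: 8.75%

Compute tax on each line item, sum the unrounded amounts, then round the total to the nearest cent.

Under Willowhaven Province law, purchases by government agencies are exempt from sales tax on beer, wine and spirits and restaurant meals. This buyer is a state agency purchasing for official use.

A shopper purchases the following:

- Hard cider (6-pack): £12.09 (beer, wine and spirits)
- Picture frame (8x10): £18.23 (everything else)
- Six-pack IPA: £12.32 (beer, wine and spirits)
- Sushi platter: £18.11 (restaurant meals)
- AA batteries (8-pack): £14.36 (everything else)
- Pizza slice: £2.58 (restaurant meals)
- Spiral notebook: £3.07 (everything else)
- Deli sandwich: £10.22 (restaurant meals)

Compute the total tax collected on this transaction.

£3.12

Hard cider (6-pack) £12.09: beer, wine and spirits, buyer-exempt → 0% → £0.00
Picture frame (8x10) £18.23: everything else → 8.75% → £1.595125
Six-pack IPA £12.32: beer, wine and spirits, buyer-exempt → 0% → £0.00
Sushi platter £18.11: restaurant meals, buyer-exempt → 0% → £0.00
AA batteries (8-pack) £14.36: everything else → 8.75% → £1.2565
Pizza slice £2.58: restaurant meals, buyer-exempt → 0% → £0.00
Spiral notebook £3.07: everything else → 8.75% → £0.268625
Deli sandwich £10.22: restaurant meals, buyer-exempt → 0% → £0.00
Unrounded tax sum = £3.12025 → £3.12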